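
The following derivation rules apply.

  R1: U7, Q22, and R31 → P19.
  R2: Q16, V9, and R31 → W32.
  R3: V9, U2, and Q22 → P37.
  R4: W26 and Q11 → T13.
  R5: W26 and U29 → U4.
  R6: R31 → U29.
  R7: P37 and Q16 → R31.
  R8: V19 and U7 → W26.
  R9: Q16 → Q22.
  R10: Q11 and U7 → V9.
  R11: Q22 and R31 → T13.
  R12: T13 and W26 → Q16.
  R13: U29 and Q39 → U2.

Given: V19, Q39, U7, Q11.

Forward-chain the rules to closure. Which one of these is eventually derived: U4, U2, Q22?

Q22

V19 and U7 hold, so W26 follows (R8).
W26 and Q11 hold, so T13 follows (R4).
T13 and W26 hold, so Q16 follows (R12).
From Q16, R9 gives Q22.
U2 would need U29 and Q39 (R13), but U29 is never established. U4 would need W26 and U29 (R5), but U29 is never established.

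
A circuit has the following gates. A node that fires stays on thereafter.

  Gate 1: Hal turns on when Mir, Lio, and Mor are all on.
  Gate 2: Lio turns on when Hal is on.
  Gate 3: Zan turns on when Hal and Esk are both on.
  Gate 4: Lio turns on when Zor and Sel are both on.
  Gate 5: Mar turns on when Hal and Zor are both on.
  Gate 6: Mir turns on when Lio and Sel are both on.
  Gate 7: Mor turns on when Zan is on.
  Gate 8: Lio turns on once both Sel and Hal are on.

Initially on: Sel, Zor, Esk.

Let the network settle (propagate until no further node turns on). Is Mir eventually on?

Gate 4: Zor and Sel on → Lio on.
Lio and Sel are on, so Mir turns on (Gate 6).

Yes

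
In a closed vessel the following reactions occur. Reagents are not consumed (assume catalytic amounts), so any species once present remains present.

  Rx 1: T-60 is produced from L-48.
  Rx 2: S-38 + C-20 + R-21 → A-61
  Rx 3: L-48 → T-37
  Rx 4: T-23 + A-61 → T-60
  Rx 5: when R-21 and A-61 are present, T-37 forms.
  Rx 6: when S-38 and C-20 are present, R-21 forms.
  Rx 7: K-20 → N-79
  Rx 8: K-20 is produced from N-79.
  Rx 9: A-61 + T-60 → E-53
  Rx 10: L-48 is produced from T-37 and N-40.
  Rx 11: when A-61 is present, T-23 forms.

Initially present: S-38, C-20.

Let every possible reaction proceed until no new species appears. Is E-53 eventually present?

S-38 and C-20 present → R-21 forms (Rx 6).
S-38, C-20, and R-21 present → A-61 forms (Rx 2).
A-61 present → T-23 forms (Rx 11).
T-23 and A-61 present → T-60 forms (Rx 4).
A-61 and T-60 present → E-53 forms (Rx 9).

Yes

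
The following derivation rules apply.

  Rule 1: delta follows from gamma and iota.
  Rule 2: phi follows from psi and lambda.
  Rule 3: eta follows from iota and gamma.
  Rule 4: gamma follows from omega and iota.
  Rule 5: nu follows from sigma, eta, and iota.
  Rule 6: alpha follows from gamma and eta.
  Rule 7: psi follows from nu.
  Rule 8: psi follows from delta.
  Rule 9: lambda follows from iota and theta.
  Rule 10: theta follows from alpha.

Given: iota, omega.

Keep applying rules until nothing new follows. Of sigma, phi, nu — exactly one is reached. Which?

phi

From omega and iota, Rule 4 gives gamma.
gamma and iota hold, so delta follows (Rule 1).
From iota and gamma, Rule 3 gives eta.
delta holds, so psi follows (Rule 8).
gamma and eta hold, so alpha follows (Rule 6).
From alpha, Rule 10 gives theta.
iota and theta hold, so lambda follows (Rule 9).
psi and lambda hold, so phi follows (Rule 2).
nu would need sigma, eta, and iota (Rule 5), but sigma is never established. No rule produces sigma, and it is not given.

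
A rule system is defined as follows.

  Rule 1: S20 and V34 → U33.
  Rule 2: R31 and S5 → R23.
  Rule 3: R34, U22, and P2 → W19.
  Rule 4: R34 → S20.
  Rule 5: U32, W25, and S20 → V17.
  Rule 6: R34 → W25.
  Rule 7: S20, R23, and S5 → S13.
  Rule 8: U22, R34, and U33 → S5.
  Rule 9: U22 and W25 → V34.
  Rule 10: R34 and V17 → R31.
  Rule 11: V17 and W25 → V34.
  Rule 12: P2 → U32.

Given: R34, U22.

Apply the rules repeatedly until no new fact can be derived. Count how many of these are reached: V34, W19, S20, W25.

3

From R34, Rule 4 gives S20.
R34 holds, so W25 follows (Rule 6).
From U22 and W25, Rule 9 gives V34.
V34: reached.
W19 would need R34, U22, and P2 (Rule 3), but P2 is never established.
S20: reached.
W25: reached.
Reached: V34, S20, and W25 — 3 of the 4.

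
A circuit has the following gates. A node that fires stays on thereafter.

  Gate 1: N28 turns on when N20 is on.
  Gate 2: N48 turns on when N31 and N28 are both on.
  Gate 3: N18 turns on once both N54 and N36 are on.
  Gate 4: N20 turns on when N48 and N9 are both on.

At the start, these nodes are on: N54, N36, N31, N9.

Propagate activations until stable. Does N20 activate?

No

N20 would need N48 and N9 (Gate 4), but N48 never turns on.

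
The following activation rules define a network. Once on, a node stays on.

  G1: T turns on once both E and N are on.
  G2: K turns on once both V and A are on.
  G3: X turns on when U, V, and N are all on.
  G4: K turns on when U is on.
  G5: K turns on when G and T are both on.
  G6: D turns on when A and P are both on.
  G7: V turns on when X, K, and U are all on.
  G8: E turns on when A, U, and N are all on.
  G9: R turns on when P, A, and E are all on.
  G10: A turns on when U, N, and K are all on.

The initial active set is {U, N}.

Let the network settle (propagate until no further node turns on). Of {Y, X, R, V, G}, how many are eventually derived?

0

No rule produces Y, and it is not given.
X would need U, V, and N (G3), but V never turns on.
R would need P, A, and E (G9), but P never turns on.
V would need X, K, and U (G7), but X never turns on.
No rule produces G, and it is not given.
None of the 5 are reached.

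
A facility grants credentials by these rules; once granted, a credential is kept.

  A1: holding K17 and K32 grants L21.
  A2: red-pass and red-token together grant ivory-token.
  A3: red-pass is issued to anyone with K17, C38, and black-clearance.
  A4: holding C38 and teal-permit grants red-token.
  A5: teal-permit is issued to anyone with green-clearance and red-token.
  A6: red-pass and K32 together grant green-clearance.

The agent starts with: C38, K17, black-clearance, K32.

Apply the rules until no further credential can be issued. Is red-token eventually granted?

red-token would need C38 and teal-permit (A4), but teal-permit is never granted.

No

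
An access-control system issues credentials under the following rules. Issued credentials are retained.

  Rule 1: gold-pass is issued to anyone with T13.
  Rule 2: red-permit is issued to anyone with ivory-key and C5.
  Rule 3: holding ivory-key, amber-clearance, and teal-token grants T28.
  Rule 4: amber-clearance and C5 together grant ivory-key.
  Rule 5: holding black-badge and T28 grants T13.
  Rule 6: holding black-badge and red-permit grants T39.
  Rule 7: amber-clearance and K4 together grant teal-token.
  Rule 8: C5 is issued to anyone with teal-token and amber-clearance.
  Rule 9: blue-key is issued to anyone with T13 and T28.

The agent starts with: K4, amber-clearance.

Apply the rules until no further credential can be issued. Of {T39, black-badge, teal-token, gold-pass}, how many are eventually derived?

Holding amber-clearance and K4 grants teal-token (Rule 7).
T39 would need black-badge and red-permit (Rule 6), but black-badge is never granted.
No rule produces black-badge, and it is not given.
teal-token: reached.
gold-pass would need T13 (Rule 1), but T13 is never granted.
Reached: teal-token — 1 of the 4.

1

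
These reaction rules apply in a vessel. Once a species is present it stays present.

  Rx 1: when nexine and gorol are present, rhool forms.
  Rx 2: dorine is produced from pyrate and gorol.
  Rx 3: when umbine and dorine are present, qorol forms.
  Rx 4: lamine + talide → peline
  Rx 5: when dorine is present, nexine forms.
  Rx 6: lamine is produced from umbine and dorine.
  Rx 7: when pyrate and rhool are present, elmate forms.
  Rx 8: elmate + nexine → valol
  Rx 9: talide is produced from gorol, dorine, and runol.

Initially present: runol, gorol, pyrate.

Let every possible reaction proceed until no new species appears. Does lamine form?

No

lamine would need umbine and dorine (Rx 6), but umbine never forms.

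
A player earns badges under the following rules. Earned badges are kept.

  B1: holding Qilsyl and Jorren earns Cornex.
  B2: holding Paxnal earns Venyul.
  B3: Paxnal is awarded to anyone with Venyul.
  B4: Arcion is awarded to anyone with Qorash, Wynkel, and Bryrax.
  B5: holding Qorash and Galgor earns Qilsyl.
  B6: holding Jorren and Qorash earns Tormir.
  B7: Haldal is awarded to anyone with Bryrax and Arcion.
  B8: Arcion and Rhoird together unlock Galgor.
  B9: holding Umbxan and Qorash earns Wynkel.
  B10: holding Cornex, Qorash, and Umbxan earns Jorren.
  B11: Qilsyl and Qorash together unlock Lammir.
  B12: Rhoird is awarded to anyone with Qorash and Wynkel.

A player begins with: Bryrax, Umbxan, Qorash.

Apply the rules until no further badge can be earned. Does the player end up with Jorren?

No

Jorren would need Cornex, Qorash, and Umbxan (B10), but Cornex is never earned.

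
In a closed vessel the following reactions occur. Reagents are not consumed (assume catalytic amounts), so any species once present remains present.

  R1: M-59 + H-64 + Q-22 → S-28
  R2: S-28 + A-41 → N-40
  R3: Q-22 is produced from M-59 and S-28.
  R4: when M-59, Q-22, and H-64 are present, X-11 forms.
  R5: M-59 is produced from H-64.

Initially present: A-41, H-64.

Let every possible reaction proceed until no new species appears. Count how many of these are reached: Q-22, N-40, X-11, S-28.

Q-22 would need M-59 and S-28 (R3), but S-28 never forms.
N-40 would need S-28 and A-41 (R2), but S-28 never forms.
X-11 would need M-59, Q-22, and H-64 (R4), but Q-22 never forms.
S-28 would need M-59, H-64, and Q-22 (R1), but Q-22 never forms.
None of the 4 are reached.

0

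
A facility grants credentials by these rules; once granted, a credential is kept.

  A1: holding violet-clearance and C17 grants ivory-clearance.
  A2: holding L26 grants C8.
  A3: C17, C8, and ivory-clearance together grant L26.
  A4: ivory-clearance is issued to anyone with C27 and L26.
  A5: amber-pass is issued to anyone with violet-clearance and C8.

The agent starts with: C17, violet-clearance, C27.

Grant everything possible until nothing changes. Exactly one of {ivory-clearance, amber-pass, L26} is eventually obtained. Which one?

Holding violet-clearance and C17 grants ivory-clearance (A1).
amber-pass would need violet-clearance and C8 (A5), but C8 is never granted. L26 would need C17, C8, and ivory-clearance (A3), but C8 is never granted.

ivory-clearance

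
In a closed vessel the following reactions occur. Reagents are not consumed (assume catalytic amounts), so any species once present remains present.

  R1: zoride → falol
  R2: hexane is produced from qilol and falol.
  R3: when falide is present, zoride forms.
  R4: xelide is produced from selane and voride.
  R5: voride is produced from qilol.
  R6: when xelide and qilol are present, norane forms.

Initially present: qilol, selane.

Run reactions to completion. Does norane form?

Yes

qilol present → voride forms (R5).
selane and voride present → xelide forms (R4).
xelide and qilol present → norane forms (R6).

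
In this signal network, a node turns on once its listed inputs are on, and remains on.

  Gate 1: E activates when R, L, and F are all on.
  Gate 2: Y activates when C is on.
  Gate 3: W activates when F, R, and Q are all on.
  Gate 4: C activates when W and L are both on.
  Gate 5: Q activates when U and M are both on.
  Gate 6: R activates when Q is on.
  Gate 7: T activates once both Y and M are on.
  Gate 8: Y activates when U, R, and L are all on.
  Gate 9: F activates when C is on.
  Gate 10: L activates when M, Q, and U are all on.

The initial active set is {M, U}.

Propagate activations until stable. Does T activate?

Yes

Gate 5: U and M on → Q on.
Gate 6: Q on → R on.
Gate 10: M, Q, and U on → L on.
U, R, and L are on, so Y activates (Gate 8).
Gate 7: Y and M on → T on.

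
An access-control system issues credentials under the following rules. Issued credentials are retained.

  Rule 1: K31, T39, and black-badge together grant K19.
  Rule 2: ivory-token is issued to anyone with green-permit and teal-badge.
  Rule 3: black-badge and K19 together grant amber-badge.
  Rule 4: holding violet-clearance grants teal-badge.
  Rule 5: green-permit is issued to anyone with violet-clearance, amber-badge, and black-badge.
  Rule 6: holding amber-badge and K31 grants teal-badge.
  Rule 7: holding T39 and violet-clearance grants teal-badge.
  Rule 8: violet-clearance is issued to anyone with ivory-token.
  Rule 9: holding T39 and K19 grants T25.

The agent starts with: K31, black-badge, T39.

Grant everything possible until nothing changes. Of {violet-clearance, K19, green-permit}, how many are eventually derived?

Holding K31, T39, and black-badge grants K19 (Rule 1).
violet-clearance would need ivory-token (Rule 8), but ivory-token is never granted.
K19: reached.
green-permit would need violet-clearance, amber-badge, and black-badge (Rule 5), but violet-clearance is never granted.
Reached: K19 — 1 of the 3.

1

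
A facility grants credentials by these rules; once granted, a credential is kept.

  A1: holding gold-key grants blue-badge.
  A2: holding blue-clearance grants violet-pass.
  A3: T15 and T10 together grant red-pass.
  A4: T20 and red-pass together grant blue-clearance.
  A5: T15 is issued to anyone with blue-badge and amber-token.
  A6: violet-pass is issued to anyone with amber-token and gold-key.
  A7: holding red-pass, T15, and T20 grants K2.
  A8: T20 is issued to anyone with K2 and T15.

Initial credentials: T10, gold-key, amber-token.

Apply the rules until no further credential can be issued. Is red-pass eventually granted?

Yes

Holding gold-key grants blue-badge (A1).
Holding blue-badge and amber-token grants T15 (A5).
Holding T15 and T10 grants red-pass (A3).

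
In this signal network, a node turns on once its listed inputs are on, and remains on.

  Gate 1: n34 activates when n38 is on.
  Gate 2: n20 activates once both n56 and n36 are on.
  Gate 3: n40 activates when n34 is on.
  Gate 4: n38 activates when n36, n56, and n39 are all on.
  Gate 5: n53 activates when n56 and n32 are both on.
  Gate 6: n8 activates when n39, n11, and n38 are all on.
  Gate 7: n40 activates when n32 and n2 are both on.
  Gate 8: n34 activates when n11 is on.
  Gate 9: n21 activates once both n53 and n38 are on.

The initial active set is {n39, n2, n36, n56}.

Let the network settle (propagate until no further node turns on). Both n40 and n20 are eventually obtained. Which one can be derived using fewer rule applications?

n20: Gate 2: n56 and n36 on → n20 on. [1 rule application]
n40: Gate 4: n36, n56, and n39 on → n38 on. Gate 1: n38 on → n34 on. Gate 3: n34 on → n40 on. [3 rule applications]
n20 needs fewer.

n20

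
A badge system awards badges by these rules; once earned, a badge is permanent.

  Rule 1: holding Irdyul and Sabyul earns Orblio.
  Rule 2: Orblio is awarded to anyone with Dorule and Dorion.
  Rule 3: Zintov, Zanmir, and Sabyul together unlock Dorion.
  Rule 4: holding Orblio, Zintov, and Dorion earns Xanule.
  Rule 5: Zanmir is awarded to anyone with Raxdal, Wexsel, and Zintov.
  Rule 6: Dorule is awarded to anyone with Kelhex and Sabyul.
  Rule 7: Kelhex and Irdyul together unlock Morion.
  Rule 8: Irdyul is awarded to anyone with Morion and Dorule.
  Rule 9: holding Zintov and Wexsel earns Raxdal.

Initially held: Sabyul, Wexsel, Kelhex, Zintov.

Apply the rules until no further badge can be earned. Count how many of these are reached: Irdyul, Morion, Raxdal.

1

With Zintov and Wexsel, Raxdal is earned (Rule 9).
Irdyul would need Morion and Dorule (Rule 8), but Morion is never earned.
Morion would need Kelhex and Irdyul (Rule 7), but Irdyul is never earned.
Raxdal: reached.
Reached: Raxdal — 1 of the 3.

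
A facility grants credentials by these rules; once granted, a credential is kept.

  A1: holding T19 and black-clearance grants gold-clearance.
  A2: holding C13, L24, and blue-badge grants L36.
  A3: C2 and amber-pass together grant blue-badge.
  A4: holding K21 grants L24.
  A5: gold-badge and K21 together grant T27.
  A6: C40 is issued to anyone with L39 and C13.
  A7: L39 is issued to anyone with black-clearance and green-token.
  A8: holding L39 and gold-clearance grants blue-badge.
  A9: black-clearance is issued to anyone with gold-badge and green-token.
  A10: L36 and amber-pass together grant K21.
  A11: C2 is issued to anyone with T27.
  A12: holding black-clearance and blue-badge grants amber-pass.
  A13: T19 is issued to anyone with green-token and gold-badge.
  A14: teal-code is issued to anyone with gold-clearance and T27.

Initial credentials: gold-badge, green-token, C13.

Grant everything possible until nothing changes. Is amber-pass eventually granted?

Holding green-token and gold-badge grants T19 (A13).
Holding gold-badge and green-token grants black-clearance (A9).
Holding black-clearance and green-token grants L39 (A7).
Holding T19 and black-clearance grants gold-clearance (A1).
Holding L39 and gold-clearance grants blue-badge (A8).
Holding black-clearance and blue-badge grants amber-pass (A12).

Yes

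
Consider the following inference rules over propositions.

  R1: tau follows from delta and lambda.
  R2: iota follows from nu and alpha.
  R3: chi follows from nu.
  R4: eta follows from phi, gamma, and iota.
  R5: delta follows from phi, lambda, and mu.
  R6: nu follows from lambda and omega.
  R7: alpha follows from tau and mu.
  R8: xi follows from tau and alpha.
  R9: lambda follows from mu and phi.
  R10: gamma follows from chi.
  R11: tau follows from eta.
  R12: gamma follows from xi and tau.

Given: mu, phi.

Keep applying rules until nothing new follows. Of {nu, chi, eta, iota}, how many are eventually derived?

nu would need lambda and omega (R6), but omega is never established.
chi would need nu (R3), but nu is never established.
eta would need phi, gamma, and iota (R4), but iota is never established.
iota would need nu and alpha (R2), but nu is never established.
None of the 4 are reached.

0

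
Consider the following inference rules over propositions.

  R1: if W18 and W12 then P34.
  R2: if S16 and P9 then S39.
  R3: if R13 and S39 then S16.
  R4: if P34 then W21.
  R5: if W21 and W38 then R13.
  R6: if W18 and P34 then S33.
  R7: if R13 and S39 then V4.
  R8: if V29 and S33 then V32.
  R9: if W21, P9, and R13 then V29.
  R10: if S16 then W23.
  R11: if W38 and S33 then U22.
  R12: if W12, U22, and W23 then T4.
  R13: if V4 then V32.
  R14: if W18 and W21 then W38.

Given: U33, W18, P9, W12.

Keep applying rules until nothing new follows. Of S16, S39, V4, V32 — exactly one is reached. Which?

W18 and W12 hold, so P34 follows (R1).
From W18 and P34, R6 gives S33.
P34 holds, so W21 follows (R4).
W18 and W21 hold, so W38 follows (R14).
W21 and W38 hold, so R13 follows (R5).
From W21, P9, and R13, R9 gives V29.
V29 and S33 hold, so V32 follows (R8).
S16 would need R13 and S39 (R3), but S39 is never established. S39 would need S16 and P9 (R2), but S16 is never established. V4 would need R13 and S39 (R7), but S39 is never established.

V32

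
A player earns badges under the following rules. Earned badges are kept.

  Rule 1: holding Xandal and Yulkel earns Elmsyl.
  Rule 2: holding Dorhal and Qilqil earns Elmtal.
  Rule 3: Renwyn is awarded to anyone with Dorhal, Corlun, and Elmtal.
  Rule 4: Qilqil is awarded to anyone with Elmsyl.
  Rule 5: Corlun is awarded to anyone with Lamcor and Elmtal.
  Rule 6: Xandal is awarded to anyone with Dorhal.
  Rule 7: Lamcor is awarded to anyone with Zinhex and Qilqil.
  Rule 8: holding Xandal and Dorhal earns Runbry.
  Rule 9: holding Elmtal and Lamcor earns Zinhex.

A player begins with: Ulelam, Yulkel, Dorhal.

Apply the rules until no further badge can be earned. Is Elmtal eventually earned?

With Dorhal, Xandal is earned (Rule 6).
With Xandal and Yulkel, Elmsyl is earned (Rule 1).
With Elmsyl, Qilqil is earned (Rule 4).
With Dorhal and Qilqil, Elmtal is earned (Rule 2).

Yes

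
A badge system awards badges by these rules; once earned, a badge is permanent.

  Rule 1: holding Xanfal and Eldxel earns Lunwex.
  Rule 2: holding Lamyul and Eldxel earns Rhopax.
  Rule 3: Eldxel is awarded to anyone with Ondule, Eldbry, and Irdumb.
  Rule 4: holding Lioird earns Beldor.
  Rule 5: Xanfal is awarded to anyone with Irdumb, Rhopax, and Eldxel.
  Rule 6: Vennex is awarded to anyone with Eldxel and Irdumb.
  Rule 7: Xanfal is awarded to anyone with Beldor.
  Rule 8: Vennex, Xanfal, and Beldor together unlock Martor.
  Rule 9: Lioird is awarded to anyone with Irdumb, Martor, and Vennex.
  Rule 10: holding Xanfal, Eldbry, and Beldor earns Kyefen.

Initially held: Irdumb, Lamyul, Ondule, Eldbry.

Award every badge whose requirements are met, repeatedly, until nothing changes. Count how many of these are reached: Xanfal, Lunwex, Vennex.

3

With Ondule, Eldbry, and Irdumb, Eldxel is earned (Rule 3).
With Lamyul and Eldxel, Rhopax is earned (Rule 2).
With Eldxel and Irdumb, Vennex is earned (Rule 6).
With Irdumb, Rhopax, and Eldxel, Xanfal is earned (Rule 5).
With Xanfal and Eldxel, Lunwex is earned (Rule 1).
Xanfal: reached.
Lunwex: reached.
Vennex: reached.
All 3 are reached.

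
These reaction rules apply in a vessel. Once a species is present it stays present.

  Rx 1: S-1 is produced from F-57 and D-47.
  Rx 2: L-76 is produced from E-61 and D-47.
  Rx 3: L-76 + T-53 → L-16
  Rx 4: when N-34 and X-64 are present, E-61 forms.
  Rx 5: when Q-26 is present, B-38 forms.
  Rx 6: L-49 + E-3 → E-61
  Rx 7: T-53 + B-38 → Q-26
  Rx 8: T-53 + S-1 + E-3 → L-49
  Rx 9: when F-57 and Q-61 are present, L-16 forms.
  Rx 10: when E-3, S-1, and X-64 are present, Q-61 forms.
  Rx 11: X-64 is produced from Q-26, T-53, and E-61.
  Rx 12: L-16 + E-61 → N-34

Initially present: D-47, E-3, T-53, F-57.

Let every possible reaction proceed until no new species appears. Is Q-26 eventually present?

No

Q-26 would need T-53 and B-38 (Rx 7), but B-38 never forms.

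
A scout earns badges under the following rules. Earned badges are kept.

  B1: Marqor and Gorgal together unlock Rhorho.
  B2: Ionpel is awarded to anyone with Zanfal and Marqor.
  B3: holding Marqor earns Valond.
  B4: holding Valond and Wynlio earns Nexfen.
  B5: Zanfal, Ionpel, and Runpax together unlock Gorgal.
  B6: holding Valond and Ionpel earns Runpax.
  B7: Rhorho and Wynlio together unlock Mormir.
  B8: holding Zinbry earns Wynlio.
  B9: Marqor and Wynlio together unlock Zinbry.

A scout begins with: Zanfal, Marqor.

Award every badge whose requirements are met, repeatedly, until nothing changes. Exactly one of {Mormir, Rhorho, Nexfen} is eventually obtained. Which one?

Rhorho

With Zanfal and Marqor, Ionpel is earned (B2).
With Marqor, Valond is earned (B3).
With Valond and Ionpel, Runpax is earned (B6).
With Zanfal, Ionpel, and Runpax, Gorgal is earned (B5).
With Marqor and Gorgal, Rhorho is earned (B1).
Nexfen would need Valond and Wynlio (B4), but Wynlio is never earned. Mormir would need Rhorho and Wynlio (B7), but Wynlio is never earned.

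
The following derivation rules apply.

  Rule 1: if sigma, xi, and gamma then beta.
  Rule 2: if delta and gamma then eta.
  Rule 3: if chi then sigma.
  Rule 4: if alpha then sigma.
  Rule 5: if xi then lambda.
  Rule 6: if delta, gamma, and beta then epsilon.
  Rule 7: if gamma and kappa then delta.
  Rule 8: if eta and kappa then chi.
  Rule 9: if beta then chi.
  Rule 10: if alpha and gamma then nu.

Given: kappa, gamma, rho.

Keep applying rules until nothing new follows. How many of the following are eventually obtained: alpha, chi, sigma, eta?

3

From gamma and kappa, Rule 7 gives delta.
From delta and gamma, Rule 2 gives eta.
eta and kappa hold, so chi follows (Rule 8).
chi holds, so sigma follows (Rule 3).
No rule produces alpha, and it is not given.
chi: reached.
sigma: reached.
eta: reached.
Reached: chi, sigma, and eta — 3 of the 4.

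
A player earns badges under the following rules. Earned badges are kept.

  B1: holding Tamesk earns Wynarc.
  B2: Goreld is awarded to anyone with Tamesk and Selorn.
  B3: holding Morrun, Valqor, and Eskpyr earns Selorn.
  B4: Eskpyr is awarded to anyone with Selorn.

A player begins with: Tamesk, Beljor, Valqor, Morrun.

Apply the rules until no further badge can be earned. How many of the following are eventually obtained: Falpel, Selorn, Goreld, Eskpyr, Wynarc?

With Tamesk, Wynarc is earned (B1).
No rule produces Falpel, and it is not given.
Selorn would need Morrun, Valqor, and Eskpyr (B3), but Eskpyr is never earned.
Goreld would need Tamesk and Selorn (B2), but Selorn is never earned.
Eskpyr would need Selorn (B4), but Selorn is never earned.
Wynarc: reached.
Reached: Wynarc — 1 of the 5.

1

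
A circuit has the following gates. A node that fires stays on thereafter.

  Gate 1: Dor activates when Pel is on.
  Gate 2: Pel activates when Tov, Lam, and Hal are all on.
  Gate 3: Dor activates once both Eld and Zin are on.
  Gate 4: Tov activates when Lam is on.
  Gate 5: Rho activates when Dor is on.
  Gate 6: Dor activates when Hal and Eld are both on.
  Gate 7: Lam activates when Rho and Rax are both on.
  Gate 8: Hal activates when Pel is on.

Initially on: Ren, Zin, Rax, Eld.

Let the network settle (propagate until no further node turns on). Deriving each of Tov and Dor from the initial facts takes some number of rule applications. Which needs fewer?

Dor

Dor: Eld and Zin are on, so Dor activates (Gate 3). [1 rule application]
Tov: Gate 3: Eld and Zin on → Dor on. Dor is on, so Rho activates (Gate 5). Gate 7: Rho and Rax on → Lam on. Lam is on, so Tov activates (Gate 4). [4 rule applications]
Dor needs fewer.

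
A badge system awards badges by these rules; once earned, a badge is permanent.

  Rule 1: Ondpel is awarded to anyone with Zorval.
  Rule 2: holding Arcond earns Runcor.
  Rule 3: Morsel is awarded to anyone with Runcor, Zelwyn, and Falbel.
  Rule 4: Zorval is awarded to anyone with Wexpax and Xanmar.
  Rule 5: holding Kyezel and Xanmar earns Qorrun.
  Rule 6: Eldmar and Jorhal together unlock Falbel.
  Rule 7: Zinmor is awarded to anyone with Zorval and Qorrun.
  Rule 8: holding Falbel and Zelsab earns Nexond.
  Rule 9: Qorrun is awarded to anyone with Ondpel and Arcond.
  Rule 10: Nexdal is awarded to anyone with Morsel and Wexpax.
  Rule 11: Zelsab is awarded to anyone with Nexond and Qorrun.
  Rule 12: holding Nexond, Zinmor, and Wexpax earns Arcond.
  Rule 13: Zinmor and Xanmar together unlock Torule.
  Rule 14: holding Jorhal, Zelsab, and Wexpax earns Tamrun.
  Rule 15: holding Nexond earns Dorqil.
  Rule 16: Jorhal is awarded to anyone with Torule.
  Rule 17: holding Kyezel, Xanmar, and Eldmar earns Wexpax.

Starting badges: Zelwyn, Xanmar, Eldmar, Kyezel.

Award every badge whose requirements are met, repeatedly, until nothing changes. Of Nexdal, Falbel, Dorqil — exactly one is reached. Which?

Falbel

With Kyezel, Xanmar, and Eldmar, Wexpax is earned (Rule 17).
With Kyezel and Xanmar, Qorrun is earned (Rule 5).
With Wexpax and Xanmar, Zorval is earned (Rule 4).
With Zorval and Qorrun, Zinmor is earned (Rule 7).
With Zinmor and Xanmar, Torule is earned (Rule 13).
With Torule, Jorhal is earned (Rule 16).
With Eldmar and Jorhal, Falbel is earned (Rule 6).
Nexdal would need Morsel and Wexpax (Rule 10), but Morsel is never earned. Dorqil would need Nexond (Rule 15), but Nexond is never earned.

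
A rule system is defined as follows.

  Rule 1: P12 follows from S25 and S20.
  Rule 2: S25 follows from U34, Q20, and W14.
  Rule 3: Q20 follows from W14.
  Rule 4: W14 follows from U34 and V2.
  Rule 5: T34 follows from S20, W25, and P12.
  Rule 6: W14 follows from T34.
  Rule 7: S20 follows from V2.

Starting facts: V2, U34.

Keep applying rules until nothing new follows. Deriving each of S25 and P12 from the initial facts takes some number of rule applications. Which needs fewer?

S25: From U34 and V2, Rule 4 gives W14. From W14, Rule 3 gives Q20. U34, Q20, and W14 hold, so S25 follows (Rule 2). [3 rule applications]
P12: From U34 and V2, Rule 4 gives W14. From V2, Rule 7 gives S20. From W14, Rule 3 gives Q20. From U34, Q20, and W14, Rule 2 gives S25. S25 and S20 hold, so P12 follows (Rule 1). [5 rule applications]
S25 needs fewer.

S25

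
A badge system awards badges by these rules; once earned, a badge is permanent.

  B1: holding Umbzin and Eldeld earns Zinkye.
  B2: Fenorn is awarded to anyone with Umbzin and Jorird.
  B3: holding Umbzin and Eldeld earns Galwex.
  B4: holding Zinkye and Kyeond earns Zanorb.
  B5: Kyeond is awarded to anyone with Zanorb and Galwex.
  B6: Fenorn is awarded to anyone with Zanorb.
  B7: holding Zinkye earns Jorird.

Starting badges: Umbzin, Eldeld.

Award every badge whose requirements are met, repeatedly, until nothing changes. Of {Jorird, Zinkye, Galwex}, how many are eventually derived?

With Umbzin and Eldeld, Galwex is earned (B3).
With Umbzin and Eldeld, Zinkye is earned (B1).
With Zinkye, Jorird is earned (B7).
Jorird: reached.
Zinkye: reached.
Galwex: reached.
All 3 are reached.

3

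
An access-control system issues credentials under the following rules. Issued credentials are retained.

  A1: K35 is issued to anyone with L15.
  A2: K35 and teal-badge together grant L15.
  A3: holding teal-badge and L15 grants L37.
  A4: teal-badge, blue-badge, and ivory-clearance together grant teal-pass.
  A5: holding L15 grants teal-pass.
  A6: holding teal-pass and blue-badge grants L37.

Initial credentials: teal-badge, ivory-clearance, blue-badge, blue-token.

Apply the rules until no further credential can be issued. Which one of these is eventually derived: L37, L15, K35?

L37

Holding teal-badge, blue-badge, and ivory-clearance grants teal-pass (A4).
Holding teal-pass and blue-badge grants L37 (A6).
K35 would need L15 (A1), but L15 is never granted. L15 would need K35 and teal-badge (A2), but K35 is never granted.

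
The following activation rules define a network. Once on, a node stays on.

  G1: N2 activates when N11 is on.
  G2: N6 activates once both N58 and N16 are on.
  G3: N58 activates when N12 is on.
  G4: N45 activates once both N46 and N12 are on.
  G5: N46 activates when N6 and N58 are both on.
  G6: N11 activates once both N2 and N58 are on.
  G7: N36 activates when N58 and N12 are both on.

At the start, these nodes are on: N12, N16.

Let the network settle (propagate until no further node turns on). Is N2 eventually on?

No

N2 would need N11 (G1), but N11 never turns on.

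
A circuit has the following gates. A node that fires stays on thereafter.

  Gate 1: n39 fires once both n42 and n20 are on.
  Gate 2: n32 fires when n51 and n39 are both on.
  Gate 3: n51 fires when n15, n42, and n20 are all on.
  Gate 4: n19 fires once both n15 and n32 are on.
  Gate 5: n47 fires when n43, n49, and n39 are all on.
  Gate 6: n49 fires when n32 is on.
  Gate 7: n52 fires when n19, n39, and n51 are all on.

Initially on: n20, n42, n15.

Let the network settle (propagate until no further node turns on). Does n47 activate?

n47 would need n43, n49, and n39 (Gate 5), but n43 never turns on.

No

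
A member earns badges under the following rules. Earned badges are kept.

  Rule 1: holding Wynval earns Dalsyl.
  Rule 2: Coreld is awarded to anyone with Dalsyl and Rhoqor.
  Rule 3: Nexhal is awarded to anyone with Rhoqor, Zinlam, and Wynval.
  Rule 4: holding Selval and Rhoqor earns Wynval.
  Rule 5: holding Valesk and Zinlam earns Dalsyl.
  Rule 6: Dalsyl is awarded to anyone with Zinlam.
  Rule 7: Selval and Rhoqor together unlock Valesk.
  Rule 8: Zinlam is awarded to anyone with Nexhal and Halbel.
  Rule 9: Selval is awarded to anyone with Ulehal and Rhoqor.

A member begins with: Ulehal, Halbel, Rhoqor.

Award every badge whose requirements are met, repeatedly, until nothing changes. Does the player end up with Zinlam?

Zinlam would need Nexhal and Halbel (Rule 8), but Nexhal is never earned.

No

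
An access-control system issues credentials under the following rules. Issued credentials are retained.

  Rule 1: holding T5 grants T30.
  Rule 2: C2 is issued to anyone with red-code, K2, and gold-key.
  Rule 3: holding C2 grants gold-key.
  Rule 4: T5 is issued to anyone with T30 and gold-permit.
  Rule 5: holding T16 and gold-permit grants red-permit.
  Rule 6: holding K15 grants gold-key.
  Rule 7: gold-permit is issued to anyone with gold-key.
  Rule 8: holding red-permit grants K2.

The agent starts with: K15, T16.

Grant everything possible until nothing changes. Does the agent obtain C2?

C2 would need red-code, K2, and gold-key (Rule 2), but red-code is never granted.

No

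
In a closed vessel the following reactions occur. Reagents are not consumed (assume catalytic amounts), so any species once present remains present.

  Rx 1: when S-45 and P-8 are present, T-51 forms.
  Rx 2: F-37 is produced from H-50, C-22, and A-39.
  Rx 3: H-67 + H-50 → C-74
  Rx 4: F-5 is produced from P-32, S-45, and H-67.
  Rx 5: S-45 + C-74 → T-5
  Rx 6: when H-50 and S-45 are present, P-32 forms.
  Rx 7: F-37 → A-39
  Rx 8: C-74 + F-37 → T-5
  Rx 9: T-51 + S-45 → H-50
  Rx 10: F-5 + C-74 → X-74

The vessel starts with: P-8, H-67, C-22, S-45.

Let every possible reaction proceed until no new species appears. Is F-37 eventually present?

No

F-37 would need H-50, C-22, and A-39 (Rx 2), but A-39 never forms.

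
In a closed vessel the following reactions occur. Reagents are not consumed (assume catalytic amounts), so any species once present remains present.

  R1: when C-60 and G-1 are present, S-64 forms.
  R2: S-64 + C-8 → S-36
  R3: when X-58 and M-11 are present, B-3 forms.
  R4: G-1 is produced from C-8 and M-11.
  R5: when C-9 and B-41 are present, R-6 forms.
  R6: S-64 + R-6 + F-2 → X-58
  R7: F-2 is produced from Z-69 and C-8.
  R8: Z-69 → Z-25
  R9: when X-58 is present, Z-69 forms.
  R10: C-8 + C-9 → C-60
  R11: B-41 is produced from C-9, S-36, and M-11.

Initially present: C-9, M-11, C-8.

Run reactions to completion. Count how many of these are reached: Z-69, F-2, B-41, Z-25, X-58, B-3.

1

C-8 and M-11 present → G-1 forms (R4).
C-8 and C-9 present → C-60 forms (R10).
C-60 and G-1 present → S-64 forms (R1).
S-64 and C-8 present → S-36 forms (R2).
C-9, S-36, and M-11 present → B-41 forms (R11).
Z-69 would need X-58 (R9), but X-58 never forms.
F-2 would need Z-69 and C-8 (R7), but Z-69 never forms.
B-41: reached.
Z-25 would need Z-69 (R8), but Z-69 never forms.
X-58 would need S-64, R-6, and F-2 (R6), but F-2 never forms.
B-3 would need X-58 and M-11 (R3), but X-58 never forms.
Reached: B-41 — 1 of the 6.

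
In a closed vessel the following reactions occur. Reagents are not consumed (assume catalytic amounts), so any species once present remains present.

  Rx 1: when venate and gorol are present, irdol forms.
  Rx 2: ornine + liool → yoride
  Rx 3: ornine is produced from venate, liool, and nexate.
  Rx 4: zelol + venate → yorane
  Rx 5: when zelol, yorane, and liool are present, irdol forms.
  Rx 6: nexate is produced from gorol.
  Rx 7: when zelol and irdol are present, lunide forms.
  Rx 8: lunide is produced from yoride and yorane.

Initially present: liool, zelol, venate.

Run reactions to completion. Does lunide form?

Yes

zelol and venate present → yorane forms (Rx 4).
zelol, yorane, and liool present → irdol forms (Rx 5).
zelol and irdol present → lunide forms (Rx 7).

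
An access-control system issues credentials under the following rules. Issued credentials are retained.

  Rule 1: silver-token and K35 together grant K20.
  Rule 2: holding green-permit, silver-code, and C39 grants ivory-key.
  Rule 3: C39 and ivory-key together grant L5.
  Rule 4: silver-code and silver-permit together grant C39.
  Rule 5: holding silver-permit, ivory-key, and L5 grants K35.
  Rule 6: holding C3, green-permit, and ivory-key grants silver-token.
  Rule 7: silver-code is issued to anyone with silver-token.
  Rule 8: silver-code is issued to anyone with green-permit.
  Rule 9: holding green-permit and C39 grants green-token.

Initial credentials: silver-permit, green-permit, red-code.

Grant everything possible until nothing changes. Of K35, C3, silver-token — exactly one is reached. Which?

Holding green-permit grants silver-code (Rule 8).
Holding silver-code and silver-permit grants C39 (Rule 4).
Holding green-permit, silver-code, and C39 grants ivory-key (Rule 2).
Holding C39 and ivory-key grants L5 (Rule 3).
Holding silver-permit, ivory-key, and L5 grants K35 (Rule 5).
No rule produces C3, and it is not given. silver-token would need C3, green-permit, and ivory-key (Rule 6), but C3 is never granted.

K35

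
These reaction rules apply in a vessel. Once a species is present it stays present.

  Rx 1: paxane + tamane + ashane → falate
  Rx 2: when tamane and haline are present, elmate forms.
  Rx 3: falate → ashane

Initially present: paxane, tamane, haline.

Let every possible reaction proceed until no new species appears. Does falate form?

falate would need paxane, tamane, and ashane (Rx 1), but ashane never forms.

No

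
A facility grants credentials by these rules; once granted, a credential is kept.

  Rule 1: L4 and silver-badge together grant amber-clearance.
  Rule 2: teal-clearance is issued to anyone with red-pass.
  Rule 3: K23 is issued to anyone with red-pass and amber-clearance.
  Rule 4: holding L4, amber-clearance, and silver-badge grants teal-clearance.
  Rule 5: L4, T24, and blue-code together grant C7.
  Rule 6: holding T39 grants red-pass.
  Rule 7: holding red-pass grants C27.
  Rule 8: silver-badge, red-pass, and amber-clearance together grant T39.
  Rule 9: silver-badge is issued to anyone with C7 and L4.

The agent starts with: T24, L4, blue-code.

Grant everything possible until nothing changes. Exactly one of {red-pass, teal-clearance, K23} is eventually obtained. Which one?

teal-clearance

Holding L4, T24, and blue-code grants C7 (Rule 5).
Holding C7 and L4 grants silver-badge (Rule 9).
Holding L4 and silver-badge grants amber-clearance (Rule 1).
Holding L4, amber-clearance, and silver-badge grants teal-clearance (Rule 4).
red-pass would need T39 (Rule 6), but T39 is never granted. K23 would need red-pass and amber-clearance (Rule 3), but red-pass is never granted.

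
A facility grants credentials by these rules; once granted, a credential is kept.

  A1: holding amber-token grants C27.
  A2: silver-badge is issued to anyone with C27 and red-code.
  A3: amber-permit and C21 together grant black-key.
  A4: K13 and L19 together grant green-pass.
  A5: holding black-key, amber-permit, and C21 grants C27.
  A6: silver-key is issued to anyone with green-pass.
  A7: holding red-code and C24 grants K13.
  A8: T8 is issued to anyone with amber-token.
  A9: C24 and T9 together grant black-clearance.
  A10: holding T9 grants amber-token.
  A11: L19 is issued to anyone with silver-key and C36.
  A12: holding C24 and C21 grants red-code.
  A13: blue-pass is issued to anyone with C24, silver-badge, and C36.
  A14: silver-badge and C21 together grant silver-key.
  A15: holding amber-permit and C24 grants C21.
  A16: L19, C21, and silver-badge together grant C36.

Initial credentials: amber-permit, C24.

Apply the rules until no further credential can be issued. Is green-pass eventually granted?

No

green-pass would need K13 and L19 (A4), but L19 is never granted.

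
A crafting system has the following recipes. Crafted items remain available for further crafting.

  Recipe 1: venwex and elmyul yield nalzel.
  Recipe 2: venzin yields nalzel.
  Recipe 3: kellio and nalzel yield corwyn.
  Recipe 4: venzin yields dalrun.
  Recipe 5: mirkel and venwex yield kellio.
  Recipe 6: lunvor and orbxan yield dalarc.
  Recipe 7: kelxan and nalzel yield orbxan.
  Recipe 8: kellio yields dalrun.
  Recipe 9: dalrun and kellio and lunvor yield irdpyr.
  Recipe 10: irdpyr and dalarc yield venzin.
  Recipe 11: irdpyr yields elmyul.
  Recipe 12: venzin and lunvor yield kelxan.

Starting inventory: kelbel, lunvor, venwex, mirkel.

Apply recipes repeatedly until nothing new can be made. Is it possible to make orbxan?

No

orbxan would need kelxan and nalzel (Recipe 7), but kelxan is never obtained.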